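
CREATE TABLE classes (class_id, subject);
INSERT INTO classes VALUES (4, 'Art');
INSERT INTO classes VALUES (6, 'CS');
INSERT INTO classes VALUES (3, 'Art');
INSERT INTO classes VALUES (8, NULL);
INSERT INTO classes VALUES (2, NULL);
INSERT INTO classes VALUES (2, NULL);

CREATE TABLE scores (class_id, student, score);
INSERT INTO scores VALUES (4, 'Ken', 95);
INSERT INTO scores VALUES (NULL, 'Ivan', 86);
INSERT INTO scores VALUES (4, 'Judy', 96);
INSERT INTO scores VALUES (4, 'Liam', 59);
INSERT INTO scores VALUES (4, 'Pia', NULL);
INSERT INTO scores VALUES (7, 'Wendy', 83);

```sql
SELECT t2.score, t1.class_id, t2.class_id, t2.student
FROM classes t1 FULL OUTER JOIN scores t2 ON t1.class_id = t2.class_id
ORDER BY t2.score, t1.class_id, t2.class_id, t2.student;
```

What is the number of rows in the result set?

FULL OUTER JOIN keeps every row from both sides; unmatched rows get NULL for the other side's columns.
Matching on t1.class_id = t2.class_id. A NULL in a compared column never satisfies the condition.
- class_id=4: 4 matching t2 row(s), so 4 row(s) emitted.
- class_id=6: no t2 row matches, row kept with t2 columns NULL.
- class_id=3: no t2 row matches, row kept with t2 columns NULL.
- class_id=8: no t2 row matches, row kept with t2 columns NULL.
- class_id=2: no t2 row matches, row kept with t2 columns NULL.
- class_id=2: no t2 row matches, row kept with t2 columns NULL.
- 2 t2 row(s) had no t1 match → kept, t1 columns NULL.
Total: 4 matched + 7 padded = 11 rows.

11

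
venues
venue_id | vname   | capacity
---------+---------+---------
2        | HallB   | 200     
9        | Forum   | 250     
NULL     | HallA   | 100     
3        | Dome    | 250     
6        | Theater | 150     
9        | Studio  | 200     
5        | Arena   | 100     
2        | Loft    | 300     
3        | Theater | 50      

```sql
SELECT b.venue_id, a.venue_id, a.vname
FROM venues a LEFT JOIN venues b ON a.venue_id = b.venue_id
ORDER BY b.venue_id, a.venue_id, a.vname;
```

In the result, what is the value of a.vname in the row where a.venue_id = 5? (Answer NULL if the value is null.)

LEFT JOIN keeps every row from `venues a`; unmatched rows get NULL for `venues b`'s columns.
Matching on a.venue_id = b.venue_id. A NULL in a compared column never satisfies the condition.
Matched pairs: 14; unmatched a rows kept: 1.

Arena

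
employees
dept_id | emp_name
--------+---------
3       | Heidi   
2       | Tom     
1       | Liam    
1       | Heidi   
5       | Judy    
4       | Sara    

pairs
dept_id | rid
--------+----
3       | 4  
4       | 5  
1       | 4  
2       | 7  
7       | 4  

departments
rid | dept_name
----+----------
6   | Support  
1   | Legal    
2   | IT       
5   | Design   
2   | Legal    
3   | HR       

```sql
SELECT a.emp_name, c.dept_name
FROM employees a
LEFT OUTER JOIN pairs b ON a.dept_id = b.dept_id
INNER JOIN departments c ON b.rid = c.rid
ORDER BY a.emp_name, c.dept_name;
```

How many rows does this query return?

Evaluate left to right. First `employees a LEFT JOIN pairs b` on dept_id: 6 row(s).
Then INNER JOIN `departments c` on rid: keep only rows whose b.rid appears in c.
Result: 1 row(s).

1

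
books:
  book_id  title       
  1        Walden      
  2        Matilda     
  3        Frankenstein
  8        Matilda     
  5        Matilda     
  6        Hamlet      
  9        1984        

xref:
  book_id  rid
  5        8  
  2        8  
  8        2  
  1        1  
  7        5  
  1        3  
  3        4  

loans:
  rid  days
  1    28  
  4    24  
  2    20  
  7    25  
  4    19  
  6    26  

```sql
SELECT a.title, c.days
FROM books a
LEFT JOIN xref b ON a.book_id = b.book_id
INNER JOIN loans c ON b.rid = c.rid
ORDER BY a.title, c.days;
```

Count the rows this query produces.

4

Joins associate left-to-right: books LEFT JOIN xref on book_id gives 8 intermediate row(s).
Then INNER JOIN `loans c` on rid: keep only rows whose b.rid appears in c.
Result: 4 row(s).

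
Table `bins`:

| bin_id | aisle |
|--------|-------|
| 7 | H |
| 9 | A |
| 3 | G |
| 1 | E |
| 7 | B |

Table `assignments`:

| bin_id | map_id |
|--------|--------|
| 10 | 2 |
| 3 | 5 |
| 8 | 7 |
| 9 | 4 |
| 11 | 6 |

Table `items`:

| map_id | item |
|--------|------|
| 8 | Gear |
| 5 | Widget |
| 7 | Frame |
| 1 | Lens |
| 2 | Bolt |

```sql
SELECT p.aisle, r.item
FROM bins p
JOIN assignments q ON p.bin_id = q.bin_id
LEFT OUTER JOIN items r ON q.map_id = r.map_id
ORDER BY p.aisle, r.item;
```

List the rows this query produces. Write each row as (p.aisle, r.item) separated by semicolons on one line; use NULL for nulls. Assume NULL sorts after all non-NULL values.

(A, NULL); (G, Widget)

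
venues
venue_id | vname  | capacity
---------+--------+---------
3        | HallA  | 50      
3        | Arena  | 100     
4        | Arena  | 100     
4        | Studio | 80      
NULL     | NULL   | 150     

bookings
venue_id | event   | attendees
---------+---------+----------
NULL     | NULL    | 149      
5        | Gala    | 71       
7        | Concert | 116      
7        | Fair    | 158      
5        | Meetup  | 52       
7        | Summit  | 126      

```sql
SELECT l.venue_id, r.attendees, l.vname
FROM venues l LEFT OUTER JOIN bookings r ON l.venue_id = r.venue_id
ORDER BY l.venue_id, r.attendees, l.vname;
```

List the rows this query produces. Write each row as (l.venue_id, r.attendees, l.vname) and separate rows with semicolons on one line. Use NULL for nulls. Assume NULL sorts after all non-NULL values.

(3, NULL, Arena); (3, NULL, HallA); (4, NULL, Arena); (4, NULL, Studio); (NULL, NULL, NULL)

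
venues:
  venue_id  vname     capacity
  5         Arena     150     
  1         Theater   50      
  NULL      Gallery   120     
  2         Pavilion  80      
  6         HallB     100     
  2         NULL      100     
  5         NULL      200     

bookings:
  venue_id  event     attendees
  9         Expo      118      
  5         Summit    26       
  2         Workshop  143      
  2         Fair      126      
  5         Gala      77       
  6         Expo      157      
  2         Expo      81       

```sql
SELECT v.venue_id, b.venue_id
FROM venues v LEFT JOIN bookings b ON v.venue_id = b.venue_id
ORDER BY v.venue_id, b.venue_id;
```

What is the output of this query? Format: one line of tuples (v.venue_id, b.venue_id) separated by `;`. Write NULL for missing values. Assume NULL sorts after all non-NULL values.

LEFT JOIN keeps every row from `venues`; unmatched rows get NULL for `bookings`'s columns.
Matching on v.venue_id = b.venue_id. A NULL in a compared column never satisfies the condition.
Matched pairs: 11; unmatched v rows kept: 2.

(1, NULL); (2, 2); (2, 2); (2, 2); (2, 2); (2, 2); (2, 2); (5, 5); (5, 5); (5, 5); (5, 5); (6, 6); (NULL, NULL)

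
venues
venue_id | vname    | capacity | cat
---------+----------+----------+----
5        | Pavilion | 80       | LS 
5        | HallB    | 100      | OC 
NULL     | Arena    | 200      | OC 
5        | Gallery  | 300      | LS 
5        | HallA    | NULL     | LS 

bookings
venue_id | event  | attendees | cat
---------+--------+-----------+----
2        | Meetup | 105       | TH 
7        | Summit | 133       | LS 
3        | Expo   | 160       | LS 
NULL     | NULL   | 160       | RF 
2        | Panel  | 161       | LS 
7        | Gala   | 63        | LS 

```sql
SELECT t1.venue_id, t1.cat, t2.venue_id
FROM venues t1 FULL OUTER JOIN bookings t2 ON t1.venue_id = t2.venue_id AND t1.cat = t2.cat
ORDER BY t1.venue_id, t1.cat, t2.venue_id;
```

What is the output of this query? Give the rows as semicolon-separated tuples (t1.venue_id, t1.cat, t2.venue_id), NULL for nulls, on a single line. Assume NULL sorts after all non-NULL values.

(5, LS, NULL); (5, LS, NULL); (5, LS, NULL); (5, OC, NULL); (NULL, OC, NULL); (NULL, NULL, 2); (NULL, NULL, 2); (NULL, NULL, 3); (NULL, NULL, 7); (NULL, NULL, 7); (NULL, NULL, NULL)

FULL OUTER JOIN keeps every row from both sides; unmatched rows get NULL for the other side's columns.
Matching on t1.venue_id = t2.venue_id AND t1.cat = t2.cat. A NULL in a compared column never satisfies the condition.
- venue_id=5, cat=LS: no t2 row matches, row kept with t2 columns NULL.
- venue_id=5, cat=OC: no t2 row matches, row kept with t2 columns NULL.
- venue_id=NULL, cat=OC: no t2 row matches, row kept with t2 columns NULL.
- venue_id=5, cat=LS: no t2 row matches, row kept with t2 columns NULL.
- venue_id=5, cat=LS: no t2 row matches, row kept with t2 columns NULL.
- 6 row(s) from t2 found no t1 partner → padded with NULL.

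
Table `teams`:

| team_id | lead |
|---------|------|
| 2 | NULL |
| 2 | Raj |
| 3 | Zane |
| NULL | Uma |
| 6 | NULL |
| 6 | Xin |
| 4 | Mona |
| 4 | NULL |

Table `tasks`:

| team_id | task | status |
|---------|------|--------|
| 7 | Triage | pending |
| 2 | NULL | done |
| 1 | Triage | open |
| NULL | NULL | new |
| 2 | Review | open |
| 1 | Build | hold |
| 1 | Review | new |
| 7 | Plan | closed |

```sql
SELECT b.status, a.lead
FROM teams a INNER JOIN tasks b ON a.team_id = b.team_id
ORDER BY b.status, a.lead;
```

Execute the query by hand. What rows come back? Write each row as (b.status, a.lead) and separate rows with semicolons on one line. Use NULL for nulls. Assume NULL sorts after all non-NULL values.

(done, Raj); (done, NULL); (open, Raj); (open, NULL)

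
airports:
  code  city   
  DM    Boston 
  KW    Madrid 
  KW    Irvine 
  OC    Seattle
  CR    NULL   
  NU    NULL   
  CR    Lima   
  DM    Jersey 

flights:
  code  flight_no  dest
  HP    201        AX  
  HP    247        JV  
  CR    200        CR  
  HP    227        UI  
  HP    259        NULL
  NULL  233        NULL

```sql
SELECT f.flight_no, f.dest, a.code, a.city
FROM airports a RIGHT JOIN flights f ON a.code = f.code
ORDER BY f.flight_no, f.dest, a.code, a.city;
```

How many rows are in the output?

7

RIGHT JOIN keeps every row from `flights`; unmatched rows get NULL for `airports`'s columns.
Matching on a.code = f.code. A NULL in a compared column never satisfies the condition.
- code=DM: no matching f row.
- code=KW: no matching f row.
- code=KW: no matching f row.
- code=OC: no matching f row.
- code=CR: 1 matching f row(s), so 1 row(s) emitted.
- code=NU: no matching f row.
- code=CR: 1 matching f row(s), so 1 row(s) emitted.
- code=DM: no matching f row.
- plus 5 unmatched f row(s), each kept with NULL a columns.
Total: 2 matched + 5 padded = 7 rows.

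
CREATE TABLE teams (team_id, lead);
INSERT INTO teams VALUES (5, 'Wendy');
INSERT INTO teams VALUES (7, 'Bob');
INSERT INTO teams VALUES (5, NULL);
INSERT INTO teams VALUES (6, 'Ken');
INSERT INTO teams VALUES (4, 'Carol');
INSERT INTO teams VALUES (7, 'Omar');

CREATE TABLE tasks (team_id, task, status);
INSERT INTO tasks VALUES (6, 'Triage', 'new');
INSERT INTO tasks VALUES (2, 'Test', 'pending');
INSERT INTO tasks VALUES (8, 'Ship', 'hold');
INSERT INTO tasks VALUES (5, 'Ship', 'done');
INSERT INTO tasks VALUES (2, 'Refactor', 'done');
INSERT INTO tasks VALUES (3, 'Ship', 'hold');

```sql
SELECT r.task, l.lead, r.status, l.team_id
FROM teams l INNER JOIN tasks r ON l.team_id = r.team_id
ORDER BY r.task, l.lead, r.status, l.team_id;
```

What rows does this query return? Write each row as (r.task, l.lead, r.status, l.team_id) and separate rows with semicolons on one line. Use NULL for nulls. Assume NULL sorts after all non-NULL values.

INNER JOIN keeps only pairs where the ON condition holds.
Matching on l.team_id = r.team_id.
- l row (team_id=5): matches 1 r row(s) → 1 output row(s).
- l row (team_id=7): no match → dropped.
- l row (team_id=5): matches 1 r row(s) → 1 output row(s).
- l row (team_id=6): matches 1 r row(s) → 1 output row(s).
- l row (team_id=4): no match → dropped.
- l row (team_id=7): no match → dropped.
After projecting and ordering:
r.task | l.lead | r.status | l.team_id
Ship | Wendy | done | 5
Ship | NULL | done | 5
Triage | Ken | new | 6

(Ship, Wendy, done, 5); (Ship, NULL, done, 5); (Triage, Ken, new, 6)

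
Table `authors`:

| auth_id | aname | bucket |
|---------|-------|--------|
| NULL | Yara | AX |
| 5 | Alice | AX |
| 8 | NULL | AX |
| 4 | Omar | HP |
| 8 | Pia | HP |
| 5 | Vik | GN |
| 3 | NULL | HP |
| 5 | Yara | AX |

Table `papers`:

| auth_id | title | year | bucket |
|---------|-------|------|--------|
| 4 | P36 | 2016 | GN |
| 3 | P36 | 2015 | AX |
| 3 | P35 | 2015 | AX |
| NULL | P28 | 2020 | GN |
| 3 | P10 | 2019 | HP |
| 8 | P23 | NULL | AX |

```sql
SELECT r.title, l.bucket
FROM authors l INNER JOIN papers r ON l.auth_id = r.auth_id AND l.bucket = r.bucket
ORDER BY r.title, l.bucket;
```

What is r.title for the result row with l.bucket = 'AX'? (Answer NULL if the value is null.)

INNER JOIN keeps only pairs where the ON condition holds.
Matching on l.auth_id = r.auth_id AND l.bucket = r.bucket. A NULL in a compared column never satisfies the condition.
Matched pairs: 2.

P23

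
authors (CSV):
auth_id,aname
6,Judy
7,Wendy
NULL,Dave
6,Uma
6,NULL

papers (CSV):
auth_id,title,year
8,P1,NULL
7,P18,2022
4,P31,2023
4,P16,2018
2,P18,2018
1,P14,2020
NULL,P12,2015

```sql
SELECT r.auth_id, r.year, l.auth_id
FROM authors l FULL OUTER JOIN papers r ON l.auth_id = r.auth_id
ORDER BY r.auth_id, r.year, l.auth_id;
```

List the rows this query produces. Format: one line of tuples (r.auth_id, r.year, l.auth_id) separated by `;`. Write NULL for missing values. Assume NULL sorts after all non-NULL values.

(1, 2020, NULL); (2, 2018, NULL); (4, 2018, NULL); (4, 2023, NULL); (7, 2022, 7); (8, NULL, NULL); (NULL, 2015, NULL); (NULL, NULL, 6); (NULL, NULL, 6); (NULL, NULL, 6); (NULL, NULL, NULL)

FULL OUTER JOIN keeps every row from both sides; unmatched rows get NULL for the other side's columns.
Matching on l.auth_id = r.auth_id. A NULL in a compared column never satisfies the condition.
- auth_id=6: no r row matches, row kept with r columns NULL.
- auth_id=7: 1 matching r row(s), so 1 row(s) emitted.
- auth_id=NULL: no r row matches, row kept with r columns NULL.
- auth_id=6: no r row matches, row kept with r columns NULL.
- auth_id=6: no r row matches, row kept with r columns NULL.
- 6 row(s) from r found no l partner → padded with NULL.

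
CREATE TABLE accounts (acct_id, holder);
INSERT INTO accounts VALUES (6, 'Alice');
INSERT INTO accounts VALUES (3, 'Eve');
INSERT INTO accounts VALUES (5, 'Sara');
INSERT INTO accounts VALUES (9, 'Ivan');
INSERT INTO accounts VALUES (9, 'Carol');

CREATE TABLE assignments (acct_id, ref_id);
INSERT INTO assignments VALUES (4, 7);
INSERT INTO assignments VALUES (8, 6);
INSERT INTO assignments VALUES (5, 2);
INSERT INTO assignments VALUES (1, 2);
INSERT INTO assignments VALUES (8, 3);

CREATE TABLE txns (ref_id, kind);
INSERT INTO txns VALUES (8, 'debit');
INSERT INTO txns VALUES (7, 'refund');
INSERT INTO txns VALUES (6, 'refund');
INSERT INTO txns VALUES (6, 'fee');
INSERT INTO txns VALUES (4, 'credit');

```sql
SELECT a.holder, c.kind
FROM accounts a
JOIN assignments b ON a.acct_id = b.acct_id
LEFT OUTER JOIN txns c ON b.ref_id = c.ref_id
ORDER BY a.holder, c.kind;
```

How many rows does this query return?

Joins associate left-to-right: accounts INNER JOIN assignments on acct_id gives 1 intermediate row(s).
Then LEFT JOIN `txns c` on ref_id: each of those 1 rows is kept; rows whose b.ref_id has no match in c get NULL for c's columns.
Result: 1 row(s).

1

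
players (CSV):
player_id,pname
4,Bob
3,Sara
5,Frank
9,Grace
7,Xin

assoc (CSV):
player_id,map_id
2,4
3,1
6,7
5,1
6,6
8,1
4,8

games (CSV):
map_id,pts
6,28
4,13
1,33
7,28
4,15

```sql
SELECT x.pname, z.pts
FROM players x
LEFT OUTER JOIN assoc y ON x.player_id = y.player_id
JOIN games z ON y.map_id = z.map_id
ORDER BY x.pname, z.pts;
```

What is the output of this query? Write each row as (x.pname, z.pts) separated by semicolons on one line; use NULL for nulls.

(Frank, 33); (Sara, 33)

Step 1 — x LEFT JOIN y on player_id → 5 row(s).
Then INNER JOIN `games z` on map_id: keep only rows whose y.map_id appears in z.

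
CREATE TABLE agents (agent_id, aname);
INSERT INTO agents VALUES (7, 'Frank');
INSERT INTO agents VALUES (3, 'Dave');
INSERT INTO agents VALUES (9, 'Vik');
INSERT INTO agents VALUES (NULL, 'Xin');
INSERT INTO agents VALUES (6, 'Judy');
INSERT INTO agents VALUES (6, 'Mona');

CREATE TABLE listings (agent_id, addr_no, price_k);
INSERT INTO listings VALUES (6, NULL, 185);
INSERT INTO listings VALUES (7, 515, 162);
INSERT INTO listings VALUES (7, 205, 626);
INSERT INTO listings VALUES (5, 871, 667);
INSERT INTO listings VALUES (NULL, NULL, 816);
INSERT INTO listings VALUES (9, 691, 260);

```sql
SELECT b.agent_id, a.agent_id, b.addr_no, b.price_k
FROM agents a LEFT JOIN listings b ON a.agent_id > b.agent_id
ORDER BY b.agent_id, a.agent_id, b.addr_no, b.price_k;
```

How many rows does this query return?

10

LEFT JOIN keeps every row from `agents`; unmatched rows get NULL for `listings`'s columns.
Matching on a.agent_id > b.agent_id. A NULL in a compared column never satisfies the condition.
Matched pairs: 8; unmatched a rows kept: 2.
Total: 8 matched + 2 padded = 10 rows.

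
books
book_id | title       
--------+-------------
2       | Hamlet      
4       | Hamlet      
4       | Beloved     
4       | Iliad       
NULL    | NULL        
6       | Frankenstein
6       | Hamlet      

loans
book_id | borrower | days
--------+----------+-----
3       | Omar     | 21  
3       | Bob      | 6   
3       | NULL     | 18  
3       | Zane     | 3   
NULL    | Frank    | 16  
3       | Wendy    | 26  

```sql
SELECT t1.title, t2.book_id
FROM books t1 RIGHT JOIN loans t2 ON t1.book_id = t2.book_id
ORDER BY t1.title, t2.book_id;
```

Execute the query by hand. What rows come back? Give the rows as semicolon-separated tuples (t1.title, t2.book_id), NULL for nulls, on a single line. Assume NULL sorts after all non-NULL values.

RIGHT JOIN keeps every row from `loans`; unmatched rows get NULL for `books`'s columns.
Matching on t1.book_id = t2.book_id. A NULL in a compared column never satisfies the condition.
- t1 row (book_id=2): no match.
- t1 row (book_id=4): no match.
- t1 row (book_id=4): no match.
- t1 row (book_id=4): no match.
- t1 row (book_id=NULL): no match.
- t1 row (book_id=6): no match.
- t1 row (book_id=6): no match.
- plus 6 unmatched t2 row(s), each kept with NULL t1 columns.
After projecting and ordering:
t1.title | t2.book_id
NULL | 3
NULL | 3
NULL | 3
NULL | 3
NULL | 3
NULL | NULL

(NULL, 3); (NULL, 3); (NULL, 3); (NULL, 3); (NULL, 3); (NULL, NULL)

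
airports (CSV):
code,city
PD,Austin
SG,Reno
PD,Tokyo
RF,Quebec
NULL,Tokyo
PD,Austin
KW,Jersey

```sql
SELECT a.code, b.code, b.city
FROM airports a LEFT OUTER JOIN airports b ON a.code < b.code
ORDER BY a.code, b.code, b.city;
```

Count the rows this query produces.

LEFT JOIN keeps every row from `airports a`; unmatched rows get NULL for `airports b`'s columns.
Matching on a.code < b.code. A NULL in a compared column never satisfies the condition.
- a[0] code=PD → 2 match(es) in b → 2 row(s).
- a[1] code=SG → no match; kept with NULLs on the b side.
- a[2] code=PD → 2 match(es) in b → 2 row(s).
- a[3] code=RF → 1 match(es) in b → 1 row(s).
- a[4] code=NULL → no match; kept with NULLs on the b side.
- a[5] code=PD → 2 match(es) in b → 2 row(s).
- a[6] code=KW → 5 match(es) in b → 5 row(s).
Total: 12 matched + 2 padded = 14 rows.

14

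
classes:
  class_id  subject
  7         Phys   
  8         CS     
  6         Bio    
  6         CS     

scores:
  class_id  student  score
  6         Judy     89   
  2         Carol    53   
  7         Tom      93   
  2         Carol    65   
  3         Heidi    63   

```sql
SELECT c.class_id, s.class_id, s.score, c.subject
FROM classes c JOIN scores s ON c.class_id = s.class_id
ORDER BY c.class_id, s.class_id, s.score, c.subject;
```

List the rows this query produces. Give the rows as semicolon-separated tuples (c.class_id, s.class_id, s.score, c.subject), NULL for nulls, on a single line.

(6, 6, 89, Bio); (6, 6, 89, CS); (7, 7, 93, Phys)

INNER JOIN keeps only pairs where the ON condition holds.
Matching on c.class_id = s.class_id.
Matched pairs: 3.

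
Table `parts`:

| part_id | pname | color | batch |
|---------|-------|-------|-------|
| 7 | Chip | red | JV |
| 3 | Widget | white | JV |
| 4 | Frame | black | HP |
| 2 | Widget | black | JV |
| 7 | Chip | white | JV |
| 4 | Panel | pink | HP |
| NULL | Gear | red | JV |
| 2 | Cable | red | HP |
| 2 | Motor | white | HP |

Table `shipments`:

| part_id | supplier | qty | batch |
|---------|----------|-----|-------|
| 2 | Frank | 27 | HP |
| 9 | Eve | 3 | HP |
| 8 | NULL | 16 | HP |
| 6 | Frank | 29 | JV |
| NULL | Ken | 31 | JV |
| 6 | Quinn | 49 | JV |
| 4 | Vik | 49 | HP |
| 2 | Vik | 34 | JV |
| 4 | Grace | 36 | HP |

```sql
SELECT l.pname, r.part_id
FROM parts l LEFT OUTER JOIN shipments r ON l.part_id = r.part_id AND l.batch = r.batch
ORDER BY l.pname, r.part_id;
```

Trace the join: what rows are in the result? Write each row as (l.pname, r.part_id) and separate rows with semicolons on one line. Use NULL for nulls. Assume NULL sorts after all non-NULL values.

LEFT JOIN keeps every row from `parts`; unmatched rows get NULL for `shipments`'s columns.
Matching on l.part_id = r.part_id AND l.batch = r.batch. A NULL in a compared column never satisfies the condition.
Matched pairs: 7; unmatched l rows kept: 4.

(Cable, 2); (Chip, NULL); (Chip, NULL); (Frame, 4); (Frame, 4); (Gear, NULL); (Motor, 2); (Panel, 4); (Panel, 4); (Widget, 2); (Widget, NULL)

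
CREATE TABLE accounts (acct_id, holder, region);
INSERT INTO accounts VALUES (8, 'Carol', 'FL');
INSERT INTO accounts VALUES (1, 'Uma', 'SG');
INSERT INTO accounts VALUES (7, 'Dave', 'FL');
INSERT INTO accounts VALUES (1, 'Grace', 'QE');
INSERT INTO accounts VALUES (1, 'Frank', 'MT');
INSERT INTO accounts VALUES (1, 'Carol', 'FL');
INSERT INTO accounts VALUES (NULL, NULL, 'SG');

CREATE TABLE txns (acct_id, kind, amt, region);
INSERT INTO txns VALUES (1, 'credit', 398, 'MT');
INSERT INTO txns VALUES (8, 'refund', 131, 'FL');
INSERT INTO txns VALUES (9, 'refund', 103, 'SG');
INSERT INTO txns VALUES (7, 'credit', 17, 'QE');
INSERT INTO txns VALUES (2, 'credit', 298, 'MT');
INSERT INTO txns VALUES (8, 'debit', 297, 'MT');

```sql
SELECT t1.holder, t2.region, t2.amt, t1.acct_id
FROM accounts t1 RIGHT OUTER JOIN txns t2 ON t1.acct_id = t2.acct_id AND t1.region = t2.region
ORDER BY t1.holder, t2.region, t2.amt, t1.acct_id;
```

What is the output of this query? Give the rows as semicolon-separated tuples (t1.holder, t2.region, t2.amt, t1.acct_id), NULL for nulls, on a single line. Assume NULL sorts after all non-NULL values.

RIGHT JOIN keeps every row from `txns`; unmatched rows get NULL for `accounts`'s columns.
Matching on t1.acct_id = t2.acct_id AND t1.region = t2.region. A NULL in a compared column never satisfies the condition.
Matched pairs: 2; unmatched t2 rows kept: 4.

(Carol, FL, 131, 8); (Frank, MT, 398, 1); (NULL, MT, 297, NULL); (NULL, MT, 298, NULL); (NULL, QE, 17, NULL); (NULL, SG, 103, NULL)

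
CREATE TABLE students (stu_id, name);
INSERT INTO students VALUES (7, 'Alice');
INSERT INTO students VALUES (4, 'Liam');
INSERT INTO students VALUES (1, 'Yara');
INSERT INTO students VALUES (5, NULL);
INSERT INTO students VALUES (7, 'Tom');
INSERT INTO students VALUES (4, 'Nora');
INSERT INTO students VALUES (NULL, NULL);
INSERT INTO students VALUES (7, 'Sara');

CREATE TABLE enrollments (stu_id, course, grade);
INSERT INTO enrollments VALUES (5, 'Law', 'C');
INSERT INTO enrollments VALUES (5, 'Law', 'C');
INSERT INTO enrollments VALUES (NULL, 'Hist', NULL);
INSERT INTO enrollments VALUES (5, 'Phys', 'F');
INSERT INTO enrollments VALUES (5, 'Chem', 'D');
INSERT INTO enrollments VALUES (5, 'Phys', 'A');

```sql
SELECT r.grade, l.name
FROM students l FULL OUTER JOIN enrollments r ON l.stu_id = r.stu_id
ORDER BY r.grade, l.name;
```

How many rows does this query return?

13

FULL OUTER JOIN keeps every row from both sides; unmatched rows get NULL for the other side's columns.
Matching on l.stu_id = r.stu_id. A NULL in a compared column never satisfies the condition.
- l (stu_id=7) has no partner → padded with NULL.
- l (stu_id=4) has no partner → padded with NULL.
- l (stu_id=1) has no partner → padded with NULL.
- l (stu_id=5) pairs with 5 row(s) of r.
- l (stu_id=7) has no partner → padded with NULL.
- l (stu_id=4) has no partner → padded with NULL.
- l (stu_id=NULL) has no partner → padded with NULL.
- l (stu_id=7) has no partner → padded with NULL.
- 1 r row(s) had no l match → kept, l columns NULL.
Total: 5 matched + 8 padded = 13 rows.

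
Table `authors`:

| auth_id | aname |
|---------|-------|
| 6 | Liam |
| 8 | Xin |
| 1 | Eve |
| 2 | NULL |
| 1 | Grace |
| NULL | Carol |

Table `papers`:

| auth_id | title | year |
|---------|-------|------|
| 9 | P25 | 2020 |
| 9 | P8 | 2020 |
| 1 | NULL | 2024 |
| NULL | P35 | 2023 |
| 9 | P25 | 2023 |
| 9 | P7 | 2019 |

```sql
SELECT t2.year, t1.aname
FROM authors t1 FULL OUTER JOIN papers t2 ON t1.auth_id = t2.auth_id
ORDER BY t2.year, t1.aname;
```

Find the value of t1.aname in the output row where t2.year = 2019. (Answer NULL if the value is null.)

FULL OUTER JOIN keeps every row from both sides; unmatched rows get NULL for the other side's columns.
Matching on t1.auth_id = t2.auth_id. A NULL in a compared column never satisfies the condition.
Matched pairs: 2; unmatched t1 rows kept: 4; unmatched t2 rows kept: 5.

NULL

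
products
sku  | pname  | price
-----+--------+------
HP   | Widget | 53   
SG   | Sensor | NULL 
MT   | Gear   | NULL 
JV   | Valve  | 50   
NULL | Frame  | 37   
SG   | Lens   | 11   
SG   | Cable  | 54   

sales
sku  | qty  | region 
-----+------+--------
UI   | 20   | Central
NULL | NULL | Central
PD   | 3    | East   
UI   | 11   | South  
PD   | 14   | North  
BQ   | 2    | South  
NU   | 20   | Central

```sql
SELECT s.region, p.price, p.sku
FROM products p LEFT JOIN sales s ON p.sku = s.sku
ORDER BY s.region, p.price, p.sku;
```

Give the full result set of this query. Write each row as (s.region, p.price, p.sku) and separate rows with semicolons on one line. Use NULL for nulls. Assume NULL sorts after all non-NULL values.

(NULL, 11, SG); (NULL, 37, NULL); (NULL, 50, JV); (NULL, 53, HP); (NULL, 54, SG); (NULL, NULL, MT); (NULL, NULL, SG)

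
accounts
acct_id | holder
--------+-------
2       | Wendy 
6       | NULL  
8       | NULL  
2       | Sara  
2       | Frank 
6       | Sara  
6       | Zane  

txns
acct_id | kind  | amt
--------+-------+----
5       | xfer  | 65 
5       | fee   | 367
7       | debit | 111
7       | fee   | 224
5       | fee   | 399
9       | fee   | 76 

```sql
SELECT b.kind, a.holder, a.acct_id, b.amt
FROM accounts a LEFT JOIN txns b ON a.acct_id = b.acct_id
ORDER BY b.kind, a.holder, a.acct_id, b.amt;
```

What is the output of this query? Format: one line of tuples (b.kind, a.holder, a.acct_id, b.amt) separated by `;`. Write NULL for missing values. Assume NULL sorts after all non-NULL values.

(NULL, Frank, 2, NULL); (NULL, Sara, 2, NULL); (NULL, Sara, 6, NULL); (NULL, Wendy, 2, NULL); (NULL, Zane, 6, NULL); (NULL, NULL, 6, NULL); (NULL, NULL, 8, NULL)

LEFT JOIN keeps every row from `accounts`; unmatched rows get NULL for `txns`'s columns.
Matching on a.acct_id = b.acct_id.
Matched pairs: 0; unmatched a rows kept: 7.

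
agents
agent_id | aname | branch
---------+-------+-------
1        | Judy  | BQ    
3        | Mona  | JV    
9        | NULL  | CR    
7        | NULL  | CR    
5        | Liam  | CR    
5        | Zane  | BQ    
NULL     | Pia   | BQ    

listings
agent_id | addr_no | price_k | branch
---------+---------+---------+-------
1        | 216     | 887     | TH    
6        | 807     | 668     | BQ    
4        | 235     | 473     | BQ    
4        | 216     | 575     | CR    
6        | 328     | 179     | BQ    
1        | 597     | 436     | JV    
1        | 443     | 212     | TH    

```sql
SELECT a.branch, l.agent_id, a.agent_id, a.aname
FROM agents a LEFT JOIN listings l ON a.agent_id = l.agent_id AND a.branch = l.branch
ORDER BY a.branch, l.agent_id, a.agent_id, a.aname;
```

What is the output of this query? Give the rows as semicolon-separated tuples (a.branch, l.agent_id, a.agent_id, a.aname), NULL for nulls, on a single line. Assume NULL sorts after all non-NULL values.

(BQ, NULL, 1, Judy); (BQ, NULL, 5, Zane); (BQ, NULL, NULL, Pia); (CR, NULL, 5, Liam); (CR, NULL, 7, NULL); (CR, NULL, 9, NULL); (JV, NULL, 3, Mona)

LEFT JOIN keeps every row from `agents`; unmatched rows get NULL for `listings`'s columns.
Matching on a.agent_id = l.agent_id AND a.branch = l.branch. A NULL in a compared column never satisfies the condition.
Matched pairs: 0; unmatched a rows kept: 7.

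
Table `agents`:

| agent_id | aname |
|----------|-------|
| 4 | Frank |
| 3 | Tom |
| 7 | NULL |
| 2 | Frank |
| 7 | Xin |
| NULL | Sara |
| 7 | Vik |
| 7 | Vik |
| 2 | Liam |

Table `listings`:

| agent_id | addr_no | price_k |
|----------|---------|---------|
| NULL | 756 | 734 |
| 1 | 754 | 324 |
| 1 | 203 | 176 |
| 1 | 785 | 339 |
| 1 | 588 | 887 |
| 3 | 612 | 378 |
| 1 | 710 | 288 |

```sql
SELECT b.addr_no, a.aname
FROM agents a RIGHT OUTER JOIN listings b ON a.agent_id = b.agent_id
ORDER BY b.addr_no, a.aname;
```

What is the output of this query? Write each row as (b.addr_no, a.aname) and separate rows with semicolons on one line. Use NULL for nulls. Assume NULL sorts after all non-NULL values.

(203, NULL); (588, NULL); (612, Tom); (710, NULL); (754, NULL); (756, NULL); (785, NULL)

RIGHT JOIN keeps every row from `listings`; unmatched rows get NULL for `agents`'s columns.
Matching on a.agent_id = b.agent_id. A NULL in a compared column never satisfies the condition.
- a[0] agent_id=4 → no match.
- a[1] agent_id=3 → 1 match(es) in b → 1 row(s).
- a[2] agent_id=7 → no match.
- a[3] agent_id=2 → no match.
- a[4] agent_id=7 → no match.
- a[5] agent_id=NULL → no match.
- a[6] agent_id=7 → no match.
- a[7] agent_id=7 → no match.
- a[8] agent_id=2 → no match.
- 6 row(s) from b found no a partner → padded with NULL.
After projecting and ordering:
b.addr_no | a.aname
203 | NULL
588 | NULL
612 | Tom
710 | NULL
754 | NULL
756 | NULL
785 | NULL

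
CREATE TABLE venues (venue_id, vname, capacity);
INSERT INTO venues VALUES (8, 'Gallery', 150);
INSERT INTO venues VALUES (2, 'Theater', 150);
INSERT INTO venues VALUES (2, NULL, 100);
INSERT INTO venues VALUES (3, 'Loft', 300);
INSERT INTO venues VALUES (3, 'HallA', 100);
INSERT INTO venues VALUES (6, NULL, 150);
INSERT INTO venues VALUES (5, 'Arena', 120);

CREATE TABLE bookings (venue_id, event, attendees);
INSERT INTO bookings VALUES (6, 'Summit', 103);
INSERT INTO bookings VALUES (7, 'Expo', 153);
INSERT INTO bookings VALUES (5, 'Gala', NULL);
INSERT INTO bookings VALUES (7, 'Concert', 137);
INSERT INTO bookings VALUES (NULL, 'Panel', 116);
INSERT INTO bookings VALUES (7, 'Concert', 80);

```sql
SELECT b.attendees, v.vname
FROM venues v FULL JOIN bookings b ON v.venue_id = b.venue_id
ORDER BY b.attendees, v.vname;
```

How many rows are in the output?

FULL OUTER JOIN keeps every row from both sides; unmatched rows get NULL for the other side's columns.
Matching on v.venue_id = b.venue_id. A NULL in a compared column never satisfies the condition.
- venue_id=8: no b row matches, row kept with b columns NULL.
- venue_id=2: no b row matches, row kept with b columns NULL.
- venue_id=2: no b row matches, row kept with b columns NULL.
- venue_id=3: no b row matches, row kept with b columns NULL.
- venue_id=3: no b row matches, row kept with b columns NULL.
- venue_id=6: 1 matching b row(s), so 1 row(s) emitted.
- venue_id=5: 1 matching b row(s), so 1 row(s) emitted.
- 4 row(s) from b found no v partner → padded with NULL.
Total: 2 matched + 9 padded = 11 rows.

11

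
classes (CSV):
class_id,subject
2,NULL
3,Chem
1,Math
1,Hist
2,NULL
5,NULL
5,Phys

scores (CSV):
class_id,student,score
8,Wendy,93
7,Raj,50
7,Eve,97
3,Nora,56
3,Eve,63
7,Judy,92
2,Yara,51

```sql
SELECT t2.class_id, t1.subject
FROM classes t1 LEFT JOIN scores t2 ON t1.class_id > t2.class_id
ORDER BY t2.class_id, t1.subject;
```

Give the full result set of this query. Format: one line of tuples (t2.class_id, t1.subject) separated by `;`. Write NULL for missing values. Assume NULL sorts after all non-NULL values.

LEFT JOIN keeps every row from `classes`; unmatched rows get NULL for `scores`'s columns.
Matching on t1.class_id > t2.class_id.
Matched pairs: 7; unmatched t1 rows kept: 4.

(2, Chem); (2, Phys); (2, NULL); (3, Phys); (3, Phys); (3, NULL); (3, NULL); (NULL, Hist); (NULL, Math); (NULL, NULL); (NULL, NULL)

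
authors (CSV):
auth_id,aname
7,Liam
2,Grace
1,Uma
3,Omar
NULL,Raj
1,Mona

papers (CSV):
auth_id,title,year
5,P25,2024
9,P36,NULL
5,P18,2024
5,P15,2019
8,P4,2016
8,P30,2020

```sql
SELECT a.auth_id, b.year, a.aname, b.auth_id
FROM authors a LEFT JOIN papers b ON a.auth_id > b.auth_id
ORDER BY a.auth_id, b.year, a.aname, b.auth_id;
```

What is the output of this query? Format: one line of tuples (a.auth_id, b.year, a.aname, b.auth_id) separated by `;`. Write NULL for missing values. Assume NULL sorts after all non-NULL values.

(1, NULL, Mona, NULL); (1, NULL, Uma, NULL); (2, NULL, Grace, NULL); (3, NULL, Omar, NULL); (7, 2019, Liam, 5); (7, 2024, Liam, 5); (7, 2024, Liam, 5); (NULL, NULL, Raj, NULL)

LEFT JOIN keeps every row from `authors`; unmatched rows get NULL for `papers`'s columns.
Matching on a.auth_id > b.auth_id. A NULL in a compared column never satisfies the condition.
- auth_id=7: 3 matching b row(s), so 3 row(s) emitted.
- auth_id=2: no b row matches, row kept with b columns NULL.
- auth_id=1: no b row matches, row kept with b columns NULL.
- auth_id=3: no b row matches, row kept with b columns NULL.
- auth_id=NULL: no b row matches, row kept with b columns NULL.
- auth_id=1: no b row matches, row kept with b columns NULL.
After projecting and ordering:
a.auth_id | b.year | a.aname | b.auth_id
1 | NULL | Mona | NULL
1 | NULL | Uma | NULL
2 | NULL | Grace | NULL
3 | NULL | Omar | NULL
7 | 2019 | Liam | 5
7 | 2024 | Liam | 5
7 | 2024 | Liam | 5
NULL | NULL | Raj | NULL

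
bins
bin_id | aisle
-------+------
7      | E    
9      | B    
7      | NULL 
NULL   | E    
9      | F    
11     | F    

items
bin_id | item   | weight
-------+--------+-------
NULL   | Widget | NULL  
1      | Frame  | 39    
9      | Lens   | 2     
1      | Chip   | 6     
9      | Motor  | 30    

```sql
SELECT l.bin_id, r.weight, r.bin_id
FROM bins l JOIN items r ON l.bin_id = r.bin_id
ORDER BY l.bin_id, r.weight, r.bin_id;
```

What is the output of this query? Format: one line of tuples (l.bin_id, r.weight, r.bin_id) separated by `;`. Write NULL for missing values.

(9, 2, 9); (9, 2, 9); (9, 30, 9); (9, 30, 9)

INNER JOIN keeps only pairs where the ON condition holds.
Matching on l.bin_id = r.bin_id. A NULL in a compared column never satisfies the condition.
Matched pairs: 4.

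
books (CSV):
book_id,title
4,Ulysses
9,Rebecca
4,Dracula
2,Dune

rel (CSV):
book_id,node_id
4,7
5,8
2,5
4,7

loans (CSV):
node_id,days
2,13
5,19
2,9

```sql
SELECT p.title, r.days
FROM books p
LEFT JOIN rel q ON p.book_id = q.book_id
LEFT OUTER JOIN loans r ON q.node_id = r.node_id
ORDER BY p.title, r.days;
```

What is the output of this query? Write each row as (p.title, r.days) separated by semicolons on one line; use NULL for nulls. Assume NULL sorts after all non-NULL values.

(Dracula, NULL); (Dracula, NULL); (Dune, 19); (Rebecca, NULL); (Ulysses, NULL); (Ulysses, NULL)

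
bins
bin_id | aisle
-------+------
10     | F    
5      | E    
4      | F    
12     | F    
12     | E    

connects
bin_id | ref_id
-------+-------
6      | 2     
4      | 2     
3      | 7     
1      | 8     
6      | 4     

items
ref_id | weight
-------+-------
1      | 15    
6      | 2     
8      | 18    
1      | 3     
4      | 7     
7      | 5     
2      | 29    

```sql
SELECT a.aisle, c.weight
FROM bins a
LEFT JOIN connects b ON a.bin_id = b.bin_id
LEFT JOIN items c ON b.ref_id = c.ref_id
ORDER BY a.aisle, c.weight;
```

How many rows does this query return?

5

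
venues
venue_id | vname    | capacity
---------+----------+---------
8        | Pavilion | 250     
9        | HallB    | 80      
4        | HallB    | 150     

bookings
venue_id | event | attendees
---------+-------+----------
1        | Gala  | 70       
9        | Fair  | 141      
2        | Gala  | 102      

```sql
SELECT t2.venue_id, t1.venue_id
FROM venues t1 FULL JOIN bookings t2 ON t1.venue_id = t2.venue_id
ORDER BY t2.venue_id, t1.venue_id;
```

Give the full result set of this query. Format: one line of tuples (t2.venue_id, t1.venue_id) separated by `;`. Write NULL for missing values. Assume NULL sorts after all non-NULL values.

(1, NULL); (2, NULL); (9, 9); (NULL, 4); (NULL, 8)

FULL OUTER JOIN keeps every row from both sides; unmatched rows get NULL for the other side's columns.
Matching on t1.venue_id = t2.venue_id.
Matched pairs: 1; unmatched t1 rows kept: 2; unmatched t2 rows kept: 2.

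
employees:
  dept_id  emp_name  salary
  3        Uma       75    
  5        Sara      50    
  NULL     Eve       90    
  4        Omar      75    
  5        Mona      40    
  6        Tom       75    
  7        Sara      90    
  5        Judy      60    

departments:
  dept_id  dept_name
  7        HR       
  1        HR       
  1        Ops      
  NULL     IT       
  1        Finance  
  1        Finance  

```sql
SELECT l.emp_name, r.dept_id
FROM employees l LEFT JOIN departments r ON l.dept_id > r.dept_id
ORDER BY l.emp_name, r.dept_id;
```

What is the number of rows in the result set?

LEFT JOIN keeps every row from `employees`; unmatched rows get NULL for `departments`'s columns.
Matching on l.dept_id > r.dept_id. A NULL in a compared column never satisfies the condition.
Matched pairs: 28; unmatched l rows kept: 1.
Total: 28 matched + 1 padded = 29 rows.

29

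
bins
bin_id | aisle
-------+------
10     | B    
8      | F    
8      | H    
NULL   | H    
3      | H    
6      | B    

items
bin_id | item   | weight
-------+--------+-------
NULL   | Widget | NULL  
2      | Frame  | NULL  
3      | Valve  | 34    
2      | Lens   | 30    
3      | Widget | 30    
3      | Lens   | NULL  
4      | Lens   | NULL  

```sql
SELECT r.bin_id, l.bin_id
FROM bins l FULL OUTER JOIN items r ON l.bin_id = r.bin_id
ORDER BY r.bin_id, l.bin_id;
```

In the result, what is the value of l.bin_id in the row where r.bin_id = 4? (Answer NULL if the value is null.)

FULL OUTER JOIN keeps every row from both sides; unmatched rows get NULL for the other side's columns.
Matching on l.bin_id = r.bin_id. A NULL in a compared column never satisfies the condition.
- l (bin_id=10) has no partner → padded with NULL.
- l (bin_id=8) has no partner → padded with NULL.
- l (bin_id=8) has no partner → padded with NULL.
- l (bin_id=NULL) has no partner → padded with NULL.
- l (bin_id=3) pairs with 3 row(s) of r.
- l (bin_id=6) has no partner → padded with NULL.
- 4 r row(s) had no l match → kept, l columns NULL.

NULL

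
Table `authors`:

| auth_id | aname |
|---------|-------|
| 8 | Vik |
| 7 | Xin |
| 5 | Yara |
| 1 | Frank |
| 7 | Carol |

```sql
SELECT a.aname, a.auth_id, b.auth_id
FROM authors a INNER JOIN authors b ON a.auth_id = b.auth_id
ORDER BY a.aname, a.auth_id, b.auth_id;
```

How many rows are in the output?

INNER JOIN keeps only pairs where the ON condition holds.
Matching on a.auth_id = b.auth_id.
- a row (auth_id=8): matches 1 b row(s) → 1 output row(s).
- a row (auth_id=7): matches 2 b row(s) → 2 output row(s).
- a row (auth_id=5): matches 1 b row(s) → 1 output row(s).
- a row (auth_id=1): matches 1 b row(s) → 1 output row(s).
- a row (auth_id=7): matches 2 b row(s) → 2 output row(s).
Total: 7 rows.

7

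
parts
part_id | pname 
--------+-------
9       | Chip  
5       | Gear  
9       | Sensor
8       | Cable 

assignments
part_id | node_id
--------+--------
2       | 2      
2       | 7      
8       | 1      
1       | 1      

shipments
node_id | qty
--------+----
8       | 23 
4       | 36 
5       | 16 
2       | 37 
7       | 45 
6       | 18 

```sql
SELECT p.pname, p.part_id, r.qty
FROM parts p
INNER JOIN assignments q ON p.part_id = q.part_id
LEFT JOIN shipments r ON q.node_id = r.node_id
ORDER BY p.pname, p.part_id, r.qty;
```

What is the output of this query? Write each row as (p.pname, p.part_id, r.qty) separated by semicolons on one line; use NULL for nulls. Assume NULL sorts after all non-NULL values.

(Cable, 8, NULL)

Step 1 — p INNER JOIN q on part_id → 1 row(s).
Then LEFT JOIN `shipments r` on node_id: each of those 1 rows is kept; rows whose q.node_id has no match in r get NULL for r's columns.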